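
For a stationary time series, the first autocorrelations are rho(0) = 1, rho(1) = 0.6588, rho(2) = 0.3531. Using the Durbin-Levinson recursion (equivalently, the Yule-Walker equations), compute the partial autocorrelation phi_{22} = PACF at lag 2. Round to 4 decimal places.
\phi_{22} = -0.1430

The PACF at lag k is phi_{kk}, the last component of the solution
to the Yule-Walker system G_k phi = r_k where
  (G_k)_{ij} = rho(|i - j|), (r_k)_i = rho(i), i,j = 1..k.
Equivalently, Durbin-Levinson gives phi_{kk} iteratively:
  phi_{11} = rho(1)
  phi_{kk} = [rho(k) - sum_{j=1..k-1} phi_{k-1,j} rho(k-j)]
            / [1 - sum_{j=1..k-1} phi_{k-1,j} rho(j)],
  phi_{k,j} = phi_{k-1,j} - phi_{kk} phi_{k-1,k-j},  j = 1..k-1.
Step k = 1:
  phi_11 = rho(1) = 0.6588.
Step k = 2:
  phi_22 = [rho(2) - phi_11 rho(1)] / [1 - phi_11 rho(1)] = [0.3531 - (0.6588)(0.6588)] / [1 - (0.6588)(0.6588)]
         = -0.08091744 / 0.56598256 = -0.143.
Therefore phi_{22} = -0.1430.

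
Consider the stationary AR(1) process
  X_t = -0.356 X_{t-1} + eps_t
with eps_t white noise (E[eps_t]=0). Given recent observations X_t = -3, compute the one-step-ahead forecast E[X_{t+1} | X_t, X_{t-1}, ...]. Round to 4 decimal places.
E[X_{t+1} \mid \mathcal F_t] = 1.0680

For an AR(p) model X_t = c + sum_i phi_i X_{t-i} + eps_t, the
one-step-ahead conditional mean is
  E[X_{t+1} | X_t, ...] = c + sum_i phi_i X_{t+1-i}.
Substitute known values:
  E[X_{t+1} | ...] = (-0.356) * (-3)
                   = 1.0680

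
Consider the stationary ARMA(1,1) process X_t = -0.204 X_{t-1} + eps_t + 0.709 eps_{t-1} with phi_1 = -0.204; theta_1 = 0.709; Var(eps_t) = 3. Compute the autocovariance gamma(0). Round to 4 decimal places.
\gamma(0) = 3.7983

Multiply the model equation by X_{t-k} and take expectations. With theta_0 = psi_0 = 1 and psi_j the MA(infinity) weights, this gives
  gamma(k) - sum_i phi_i gamma(k-i) = c_k,
  c_k = sigma^2 * sum_{j=k..q} theta_j psi_{j-k}   (c_k = 0 for k > q),
using gamma(-m) = gamma(m).
psi-weights needed (psi_j = theta_j + sum_i phi_i psi_{j-i}):
  psi_1 = theta_1 + phi_1 = 0.709 + (-0.204) = 0.505
Right-hand sides:
  c_0 = sigma^2 (1 + theta_1 psi_1) = 3 * (1 + (0.709)(0.505)) = 3 * 1.358045 = 4.074135
  c_1 = sigma^2 theta_1 = 3 * (0.709) = 2.127
  c_2 = 0
Equations for k = 0 and k = 1 (AR order 1):
  gamma(0) = phi_1 gamma(1) + c_0
  gamma(1) = phi_1 gamma(0) + c_1
Substituting the second into the first: gamma(0) (1 - phi_1^2) = c_0 + phi_1 c_1, so
  gamma(0) = (c_0 + phi_1 c_1) / (1 - phi_1^2) = (4.074135 + (-0.204)(2.127)) / (1 - (-0.204)^2) = 3.640227 / 0.958384 = 3.798297.
Therefore gamma(0) = 3.7983 (to 4 decimal places).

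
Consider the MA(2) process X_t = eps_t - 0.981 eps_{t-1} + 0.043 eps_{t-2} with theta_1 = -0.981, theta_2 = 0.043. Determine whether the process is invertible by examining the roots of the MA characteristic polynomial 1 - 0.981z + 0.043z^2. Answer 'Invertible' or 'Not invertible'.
\text{Invertible}

The MA(q) characteristic polynomial is P(z) = 1 - 0.981z + 0.043z^2.
Invertibility requires all roots to lie outside the unit circle, i.e. |z| > 1 for every root.
Set 1 + (-0.981) z + (0.043) z^2 = 0, i.e. a z^2 + b z + c = 0 with a = 0.043, b = -0.981, c = 1.
Discriminant D = b^2 - 4ac = (-0.981)^2 - 4*(0.043)*1 = 0.962361 - (0.172) = 0.790361.
D >= 0, so the roots are real: z = (-b +/- sqrt(D)) / (2a) = (0.981 +/- 0.889022) / (0.086).
  z_1 = (0.981 + 0.889022) / (0.086) = 21.7444,   |z_1| = 21.7444.
  z_2 = (0.981 - 0.889022) / (0.086) = 1.0695,   |z_2| = 1.0695.
Moduli of all roots: 21.7444, 1.0695.
All moduli strictly greater than 1? Yes.
Verdict: Invertible.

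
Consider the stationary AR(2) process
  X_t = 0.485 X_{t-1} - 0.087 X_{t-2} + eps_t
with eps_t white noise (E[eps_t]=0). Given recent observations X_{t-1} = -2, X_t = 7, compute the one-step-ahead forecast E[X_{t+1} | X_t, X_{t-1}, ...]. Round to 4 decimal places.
E[X_{t+1} \mid \mathcal F_t] = 3.5690

For an AR(p) model X_t = c + sum_i phi_i X_{t-i} + eps_t, the
one-step-ahead conditional mean is
  E[X_{t+1} | X_t, ...] = c + sum_i phi_i X_{t+1-i}.
Substitute known values:
  E[X_{t+1} | ...] = (0.485) * (7) + (-0.087) * (-2)
                   = 3.5690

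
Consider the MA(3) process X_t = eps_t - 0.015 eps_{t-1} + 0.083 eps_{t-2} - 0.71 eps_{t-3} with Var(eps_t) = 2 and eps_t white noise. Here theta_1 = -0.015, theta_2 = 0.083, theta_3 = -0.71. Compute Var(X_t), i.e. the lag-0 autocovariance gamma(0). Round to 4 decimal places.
\gamma(0) = 3.0224

For an MA(q) process X_t = eps_t + sum_i theta_i eps_{t-i} with
Var(eps_t) = sigma^2, the variance is
  gamma(0) = sigma^2 * (1 + sum_i theta_i^2).
  sum_i theta_i^2 = (-0.015)^2 + (0.083)^2 + (-0.71)^2 = 0.000225 + 0.006889 + 0.5041 = 0.511214.
  gamma(0) = 2 * (1 + 0.511214) = 2 * 1.511214 = 3.022428, which rounds to 3.0224.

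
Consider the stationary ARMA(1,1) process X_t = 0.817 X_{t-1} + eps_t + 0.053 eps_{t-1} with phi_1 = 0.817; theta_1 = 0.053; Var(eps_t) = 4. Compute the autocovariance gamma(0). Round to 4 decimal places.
\gamma(0) = 13.1053

Multiply the model equation by X_{t-k} and take expectations. With theta_0 = psi_0 = 1 and psi_j the MA(infinity) weights, this gives
  gamma(k) - sum_i phi_i gamma(k-i) = c_k,
  c_k = sigma^2 * sum_{j=k..q} theta_j psi_{j-k}   (c_k = 0 for k > q),
using gamma(-m) = gamma(m).
psi-weights needed (psi_j = theta_j + sum_i phi_i psi_{j-i}):
  psi_1 = theta_1 + phi_1 = 0.053 + (0.817) = 0.87
Right-hand sides:
  c_0 = sigma^2 (1 + theta_1 psi_1) = 4 * (1 + (0.053)(0.87)) = 4 * 1.04611 = 4.18444
  c_1 = sigma^2 theta_1 = 4 * (0.053) = 0.212
  c_2 = 0
Equations for k = 0 and k = 1 (AR order 1):
  gamma(0) = phi_1 gamma(1) + c_0
  gamma(1) = phi_1 gamma(0) + c_1
Substituting the second into the first: gamma(0) (1 - phi_1^2) = c_0 + phi_1 c_1, so
  gamma(0) = (c_0 + phi_1 c_1) / (1 - phi_1^2) = (4.18444 + (0.817)(0.212)) / (1 - (0.817)^2) = 4.357644 / 0.332511 = 13.105263.
Therefore gamma(0) = 13.1053 (to 4 decimal places).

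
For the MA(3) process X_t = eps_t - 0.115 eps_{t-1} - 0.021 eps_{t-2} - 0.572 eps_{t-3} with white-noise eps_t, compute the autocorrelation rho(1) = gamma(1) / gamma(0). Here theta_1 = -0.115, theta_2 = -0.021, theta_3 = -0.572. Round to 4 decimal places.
\rho(1) = -0.0750

For an MA(q) process with theta_0 = 1, the autocovariance is
  gamma(k) = sigma^2 * sum_{i=0..q-k} theta_i * theta_{i+k},
and rho(k) = gamma(k) / gamma(0). Sigma^2 cancels.
  numerator   = (1)*(-0.115) + (-0.115)*(-0.021) + (-0.021)*(-0.572) = -0.100573.
  denominator = (1)^2 + (-0.115)^2 + (-0.021)^2 + (-0.572)^2 = 1.34085.
  rho(1) = -0.100573 / 1.34085 = -0.0750.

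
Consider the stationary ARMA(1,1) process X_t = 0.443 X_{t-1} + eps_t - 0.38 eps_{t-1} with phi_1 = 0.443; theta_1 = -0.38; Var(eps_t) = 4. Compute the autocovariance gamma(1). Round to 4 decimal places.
\gamma(1) = 0.2608

Multiply the model equation by X_{t-k} and take expectations. With theta_0 = psi_0 = 1 and psi_j the MA(infinity) weights, this gives
  gamma(k) - sum_i phi_i gamma(k-i) = c_k,
  c_k = sigma^2 * sum_{j=k..q} theta_j psi_{j-k}   (c_k = 0 for k > q),
using gamma(-m) = gamma(m).
psi-weights needed (psi_j = theta_j + sum_i phi_i psi_{j-i}):
  psi_1 = theta_1 + phi_1 = -0.38 + (0.443) = 0.063
Right-hand sides:
  c_0 = sigma^2 (1 + theta_1 psi_1) = 4 * (1 + (-0.38)(0.063)) = 4 * 0.97606 = 3.90424
  c_1 = sigma^2 theta_1 = 4 * (-0.38) = -1.52
  c_2 = 0
Equations for k = 0 and k = 1 (AR order 1):
  gamma(0) = phi_1 gamma(1) + c_0
  gamma(1) = phi_1 gamma(0) + c_1
Substituting the second into the first: gamma(0) (1 - phi_1^2) = c_0 + phi_1 c_1, so
  gamma(0) = (c_0 + phi_1 c_1) / (1 - phi_1^2) = (3.90424 + (0.443)(-1.52)) / (1 - (0.443)^2) = 3.23088 / 0.803751 = 4.019752.
  gamma(1) = phi_1 gamma(0) + c_1 = (0.443)(4.019752) + (-1.52) = 0.26075.
Therefore gamma(1) = 0.2608 (to 4 decimal places).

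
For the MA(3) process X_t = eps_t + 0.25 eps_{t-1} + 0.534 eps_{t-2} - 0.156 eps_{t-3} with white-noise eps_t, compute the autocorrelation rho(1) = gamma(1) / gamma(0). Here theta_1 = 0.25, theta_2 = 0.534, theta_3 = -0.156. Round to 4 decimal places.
\rho(1) = 0.2188

For an MA(q) process with theta_0 = 1, the autocovariance is
  gamma(k) = sigma^2 * sum_{i=0..q-k} theta_i * theta_{i+k},
and rho(k) = gamma(k) / gamma(0). Sigma^2 cancels.
  numerator   = (1)*(0.25) + (0.25)*(0.534) + (0.534)*(-0.156) = 0.300196.
  denominator = (1)^2 + (0.25)^2 + (0.534)^2 + (-0.156)^2 = 1.371992.
  rho(1) = 0.300196 / 1.371992 = 0.2188.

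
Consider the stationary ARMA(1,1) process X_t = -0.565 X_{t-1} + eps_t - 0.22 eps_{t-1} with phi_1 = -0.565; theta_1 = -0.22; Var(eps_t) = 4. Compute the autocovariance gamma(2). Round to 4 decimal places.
\gamma(2) = 2.9299

Multiply the model equation by X_{t-k} and take expectations. With theta_0 = psi_0 = 1 and psi_j the MA(infinity) weights, this gives
  gamma(k) - sum_i phi_i gamma(k-i) = c_k,
  c_k = sigma^2 * sum_{j=k..q} theta_j psi_{j-k}   (c_k = 0 for k > q),
using gamma(-m) = gamma(m).
psi-weights needed (psi_j = theta_j + sum_i phi_i psi_{j-i}):
  psi_1 = theta_1 + phi_1 = -0.22 + (-0.565) = -0.785
Right-hand sides:
  c_0 = sigma^2 (1 + theta_1 psi_1) = 4 * (1 + (-0.22)(-0.785)) = 4 * 1.1727 = 4.6908
  c_1 = sigma^2 theta_1 = 4 * (-0.22) = -0.88
  c_2 = 0
Equations for k = 0 and k = 1 (AR order 1):
  gamma(0) = phi_1 gamma(1) + c_0
  gamma(1) = phi_1 gamma(0) + c_1
Substituting the second into the first: gamma(0) (1 - phi_1^2) = c_0 + phi_1 c_1, so
  gamma(0) = (c_0 + phi_1 c_1) / (1 - phi_1^2) = (4.6908 + (-0.565)(-0.88)) / (1 - (-0.565)^2) = 5.188 / 0.680775 = 7.620726.
  gamma(1) = phi_1 gamma(0) + c_1 = (-0.565)(7.620726) + (-0.88) = -5.18571.
For k = 2 (> q): gamma(2) = phi_1 gamma(1) = (-0.565)(-5.18571) = 2.929926.
Therefore gamma(2) = 2.9299 (to 4 decimal places).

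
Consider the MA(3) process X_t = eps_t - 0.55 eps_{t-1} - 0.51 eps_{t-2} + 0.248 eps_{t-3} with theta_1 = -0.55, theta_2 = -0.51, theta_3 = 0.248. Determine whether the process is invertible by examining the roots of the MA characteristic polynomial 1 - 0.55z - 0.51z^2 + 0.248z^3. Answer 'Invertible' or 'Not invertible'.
\text{Invertible}

The MA(q) characteristic polynomial is P(z) = 1 - 0.55z - 0.51z^2 + 0.248z^3.
Invertibility requires all roots to lie outside the unit circle, i.e. |z| > 1 for every root.
Degree 3: look for a simple real root z0 first, then factor out (1 - z/z0) and solve the remaining quadratic.
Testing z0 = 1.25: P(1.25) = 1 + (-0.55)(1.25) + (-0.51)(1.25)^2 + (0.248)(1.25)^3
  = 1 + (-0.6875) + (-0.796875) + (0.484375) = 0.  So z_0 = 1.25 is a root, |z_0| = 1.25.
Divide out the factor (1 - 0.8 z) = (1 - z/z0) (since 1/z0 = 0.8):
  P(z) = (1 - 0.8 z)(1 + (0.25) z + (-0.31) z^2)
  [check: z-coef 0.25 - (0.8) = -0.55; z^2-coef -0.31 - (0.8)(0.25) = -0.51; z^3-coef -(0.8)(-0.31) = 0.248.]
Remaining roots from the quadratic factor 1 + (0.25) z + (-0.31) z^2:
  Set 1 + (0.25) z + (-0.31) z^2 = 0, i.e. a z^2 + b z + c = 0 with a = -0.31, b = 0.25, c = 1.
  Discriminant D = b^2 - 4ac = (0.25)^2 - 4*(-0.31)*1 = 0.0625 - (-1.24) = 1.3025.
  D >= 0, so the roots are real: z = (-b +/- sqrt(D)) / (2a) = (-0.25 +/- 1.141271) / (-0.62).
    z_1 = (-0.25 + 1.141271) / (-0.62) = -1.4375,   |z_1| = 1.4375.
    z_2 = (-0.25 - 1.141271) / (-0.62) = 2.244,   |z_2| = 2.244.
Moduli of all roots: 1.2500, 1.4375, 2.2440.
All moduli strictly greater than 1? Yes.
Verdict: Invertible.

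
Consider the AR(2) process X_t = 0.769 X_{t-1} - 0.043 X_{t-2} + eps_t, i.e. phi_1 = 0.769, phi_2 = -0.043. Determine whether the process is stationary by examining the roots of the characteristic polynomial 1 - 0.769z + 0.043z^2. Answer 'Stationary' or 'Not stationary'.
\text{Stationary}

The AR(p) characteristic polynomial is P(z) = 1 - 0.769z + 0.043z^2.
Stationarity requires all roots to lie outside the unit circle, i.e. |z| > 1 for every root.
Set 1 + (-0.769) z + (0.043) z^2 = 0, i.e. a z^2 + b z + c = 0 with a = 0.043, b = -0.769, c = 1.
Discriminant D = b^2 - 4ac = (-0.769)^2 - 4*(0.043)*1 = 0.591361 - (0.172) = 0.419361.
D >= 0, so the roots are real: z = (-b +/- sqrt(D)) / (2a) = (0.769 +/- 0.647581) / (0.086).
  z_1 = (0.769 + 0.647581) / (0.086) = 16.4719,   |z_1| = 16.4719.
  z_2 = (0.769 - 0.647581) / (0.086) = 1.4119,   |z_2| = 1.4119.
Moduli of all roots: 16.4719, 1.4119.
All moduli strictly greater than 1? Yes.
Verdict: Stationary.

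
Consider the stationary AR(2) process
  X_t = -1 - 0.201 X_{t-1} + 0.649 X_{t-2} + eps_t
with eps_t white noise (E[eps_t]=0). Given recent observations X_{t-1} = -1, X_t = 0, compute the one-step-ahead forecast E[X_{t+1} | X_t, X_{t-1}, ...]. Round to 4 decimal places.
E[X_{t+1} \mid \mathcal F_t] = -1.6490

For an AR(p) model X_t = c + sum_i phi_i X_{t-i} + eps_t, the
one-step-ahead conditional mean is
  E[X_{t+1} | X_t, ...] = c + sum_i phi_i X_{t+1-i}.
Substitute known values:
  E[X_{t+1} | ...] = -1 + (-0.201) * (0) + (0.649) * (-1)
                   = -1.6490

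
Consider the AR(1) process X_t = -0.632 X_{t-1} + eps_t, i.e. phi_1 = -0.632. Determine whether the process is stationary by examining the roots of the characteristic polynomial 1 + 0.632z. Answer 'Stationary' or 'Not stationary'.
\text{Stationary}

The AR(p) characteristic polynomial is P(z) = 1 + 0.632z.
Stationarity requires all roots to lie outside the unit circle, i.e. |z| > 1 for every root.
This is linear in z: 1 + (0.632) z = 0  =>  z = -1/(0.632) = -1.582278,  |z| = 1.582278.
Moduli of all roots: 1.5823.
All moduli strictly greater than 1? Yes.
Verdict: Stationary.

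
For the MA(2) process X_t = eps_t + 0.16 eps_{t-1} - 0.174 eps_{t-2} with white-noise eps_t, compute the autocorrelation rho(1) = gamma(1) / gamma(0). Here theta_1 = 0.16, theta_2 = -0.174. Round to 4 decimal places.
\rho(1) = 0.1252

For an MA(q) process with theta_0 = 1, the autocovariance is
  gamma(k) = sigma^2 * sum_{i=0..q-k} theta_i * theta_{i+k},
and rho(k) = gamma(k) / gamma(0). Sigma^2 cancels.
  numerator   = (1)*(0.16) + (0.16)*(-0.174) = 0.13216.
  denominator = (1)^2 + (0.16)^2 + (-0.174)^2 = 1.055876.
  rho(1) = 0.13216 / 1.055876 = 0.1252.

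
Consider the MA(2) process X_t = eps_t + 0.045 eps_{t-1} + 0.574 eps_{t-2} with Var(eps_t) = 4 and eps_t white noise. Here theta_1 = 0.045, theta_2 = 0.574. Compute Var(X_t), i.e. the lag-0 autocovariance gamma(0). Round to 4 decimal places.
\gamma(0) = 5.3260

For an MA(q) process X_t = eps_t + sum_i theta_i eps_{t-i} with
Var(eps_t) = sigma^2, the variance is
  gamma(0) = sigma^2 * (1 + sum_i theta_i^2).
  sum_i theta_i^2 = (0.045)^2 + (0.574)^2 = 0.002025 + 0.329476 = 0.331501.
  gamma(0) = 4 * (1 + 0.331501) = 4 * 1.331501 = 5.326004, which rounds to 5.3260.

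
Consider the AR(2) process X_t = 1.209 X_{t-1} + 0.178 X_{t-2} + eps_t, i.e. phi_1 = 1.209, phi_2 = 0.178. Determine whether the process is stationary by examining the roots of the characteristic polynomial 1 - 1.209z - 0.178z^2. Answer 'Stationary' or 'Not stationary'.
\text{Not stationary}

The AR(p) characteristic polynomial is P(z) = 1 - 1.209z - 0.178z^2.
Stationarity requires all roots to lie outside the unit circle, i.e. |z| > 1 for every root.
Set 1 + (-1.209) z + (-0.178) z^2 = 0, i.e. a z^2 + b z + c = 0 with a = -0.178, b = -1.209, c = 1.
Discriminant D = b^2 - 4ac = (-1.209)^2 - 4*(-0.178)*1 = 1.461681 - (-0.712) = 2.173681.
D >= 0, so the roots are real: z = (-b +/- sqrt(D)) / (2a) = (1.209 +/- 1.474341) / (-0.356).
  z_1 = (1.209 + 1.474341) / (-0.356) = -7.5375,   |z_1| = 7.5375.
  z_2 = (1.209 - 1.474341) / (-0.356) = 0.7453,   |z_2| = 0.7453.
Moduli of all roots: 7.5375, 0.7453.
All moduli strictly greater than 1? No.
Verdict: Not stationary.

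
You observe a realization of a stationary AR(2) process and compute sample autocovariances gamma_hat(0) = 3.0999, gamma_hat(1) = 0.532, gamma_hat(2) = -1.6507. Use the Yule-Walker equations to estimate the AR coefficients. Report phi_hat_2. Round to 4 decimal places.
\hat\phi_{2} = -0.5790

The Yule-Walker equations for an AR(p) process read, in matrix form,
  Gamma_p phi = r_p,   with   (Gamma_p)_{ij} = gamma(|i - j|),
                       (r_p)_i = gamma(i),   i,j = 1..p.
Substitute the sample gammas (Toeplitz matrix and right-hand side of size 2):
  Gamma_p = [[3.0999, 0.532], [0.532, 3.0999]]
  r_p     = [0.532, -1.6507]
Written out:
  3.0999 phi_1 + 0.532 phi_2 = 0.532
  0.532 phi_1 + 3.0999 phi_2 = -1.6507
Solve by Cramer's rule:
  det = gamma(0)^2 - gamma(1)^2 = (3.0999)^2 - (0.532)^2 = 9.60938001 - 0.283024 = 9.32635601
  phi_hat_1 = [gamma(1) gamma(0) - gamma(1) gamma(2)] / det = [(0.532)(3.0999) - (0.532)(-1.6507)] / 9.32635601 = 2.5273192 / 9.32635601 = 0.271
  phi_hat_2 = [gamma(0) gamma(2) - gamma(1)^2] / det = [(3.0999)(-1.6507) - (0.532)^2] / 9.32635601 = -5.40002893 / 9.32635601 = -0.579
So phi_hat = [0.2710, -0.5790].
Therefore phi_hat_2 = -0.5790.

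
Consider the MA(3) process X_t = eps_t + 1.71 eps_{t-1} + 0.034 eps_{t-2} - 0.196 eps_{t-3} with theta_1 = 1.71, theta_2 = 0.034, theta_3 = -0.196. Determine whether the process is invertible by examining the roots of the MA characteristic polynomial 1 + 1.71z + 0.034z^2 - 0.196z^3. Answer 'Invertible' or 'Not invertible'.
\text{Not invertible}

The MA(q) characteristic polynomial is P(z) = 1 + 1.71z + 0.034z^2 - 0.196z^3.
Invertibility requires all roots to lie outside the unit circle, i.e. |z| > 1 for every root.
Degree 3: look for a simple real root z0 first, then factor out (1 - z/z0) and solve the remaining quadratic.
Testing z0 = -2.5: P(-2.5) = 1 + (1.71)(-2.5) + (0.034)(-2.5)^2 + (-0.196)(-2.5)^3
  = 1 + (-4.275) + (0.2125) + (3.0625) = 0.  So z_0 = -2.5 is a root, |z_0| = 2.5.
Divide out the factor (1 + 0.4 z) = (1 - z/z0) (since 1/z0 = -0.4):
  P(z) = (1 + 0.4 z)(1 + (1.31) z + (-0.49) z^2)
  [check: z-coef 1.31 - (-0.4) = 1.71; z^2-coef -0.49 - (-0.4)(1.31) = 0.034; z^3-coef -(-0.4)(-0.49) = -0.196.]
Remaining roots from the quadratic factor 1 + (1.31) z + (-0.49) z^2:
  Set 1 + (1.31) z + (-0.49) z^2 = 0, i.e. a z^2 + b z + c = 0 with a = -0.49, b = 1.31, c = 1.
  Discriminant D = b^2 - 4ac = (1.31)^2 - 4*(-0.49)*1 = 1.7161 - (-1.96) = 3.6761.
  D >= 0, so the roots are real: z = (-b +/- sqrt(D)) / (2a) = (-1.31 +/- 1.917316) / (-0.98).
    z_1 = (-1.31 + 1.917316) / (-0.98) = -0.6197,   |z_1| = 0.6197.
    z_2 = (-1.31 - 1.917316) / (-0.98) = 3.2932,   |z_2| = 3.2932.
Moduli of all roots: 2.5000, 0.6197, 3.2932.
All moduli strictly greater than 1? No.
Verdict: Not invertible.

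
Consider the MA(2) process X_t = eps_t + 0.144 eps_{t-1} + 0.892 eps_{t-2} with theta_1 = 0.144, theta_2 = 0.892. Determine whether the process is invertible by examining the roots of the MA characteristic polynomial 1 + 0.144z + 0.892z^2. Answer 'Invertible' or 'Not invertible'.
\text{Invertible}

The MA(q) characteristic polynomial is P(z) = 1 + 0.144z + 0.892z^2.
Invertibility requires all roots to lie outside the unit circle, i.e. |z| > 1 for every root.
Set 1 + (0.144) z + (0.892) z^2 = 0, i.e. a z^2 + b z + c = 0 with a = 0.892, b = 0.144, c = 1.
Discriminant D = b^2 - 4ac = (0.144)^2 - 4*(0.892)*1 = 0.020736 - (3.568) = -3.547264.
D < 0, so the roots are the complex-conjugate pair z = (-b +/- i sqrt(-D)) / (2a) = -0.0807 +/- 1.0557i.
For a conjugate pair |z|^2 = z * conj(z) = (product of roots) = c/a = 1/(0.892) = 1.121076, so |z| = sqrt(1.121076) = 1.0588 for both roots.
Moduli of all roots: 1.0588, 1.0588.
All moduli strictly greater than 1? Yes.
Verdict: Invertible.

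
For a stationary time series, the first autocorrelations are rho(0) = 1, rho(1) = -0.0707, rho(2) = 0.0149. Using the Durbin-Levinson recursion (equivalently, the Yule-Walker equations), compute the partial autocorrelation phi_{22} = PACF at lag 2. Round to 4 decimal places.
\phi_{22} = 0.0100

The PACF at lag k is phi_{kk}, the last component of the solution
to the Yule-Walker system G_k phi = r_k where
  (G_k)_{ij} = rho(|i - j|), (r_k)_i = rho(i), i,j = 1..k.
Equivalently, Durbin-Levinson gives phi_{kk} iteratively:
  phi_{11} = rho(1)
  phi_{kk} = [rho(k) - sum_{j=1..k-1} phi_{k-1,j} rho(k-j)]
            / [1 - sum_{j=1..k-1} phi_{k-1,j} rho(j)],
  phi_{k,j} = phi_{k-1,j} - phi_{kk} phi_{k-1,k-j},  j = 1..k-1.
Step k = 1:
  phi_11 = rho(1) = -0.0707.
Step k = 2:
  phi_22 = [rho(2) - phi_11 rho(1)] / [1 - phi_11 rho(1)] = [0.0149 - (-0.0707)(-0.0707)] / [1 - (-0.0707)(-0.0707)]
         = 0.00990151 / 0.99500151 = 0.01.
Therefore phi_{22} = 0.0100.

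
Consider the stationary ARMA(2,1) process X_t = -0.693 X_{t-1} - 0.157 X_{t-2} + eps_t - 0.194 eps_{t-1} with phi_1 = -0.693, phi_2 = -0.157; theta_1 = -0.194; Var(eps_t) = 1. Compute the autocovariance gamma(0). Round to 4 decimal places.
\gamma(0) = 2.0306

Multiply the model equation by X_{t-k} and take expectations. With theta_0 = psi_0 = 1 and psi_j the MA(infinity) weights, this gives
  gamma(k) - sum_i phi_i gamma(k-i) = c_k,
  c_k = sigma^2 * sum_{j=k..q} theta_j psi_{j-k}   (c_k = 0 for k > q),
using gamma(-m) = gamma(m).
psi-weights needed (psi_j = theta_j + sum_i phi_i psi_{j-i}):
  psi_1 = theta_1 + phi_1 = -0.194 + (-0.693) = -0.887
Right-hand sides:
  c_0 = sigma^2 (1 + theta_1 psi_1) = 1 * (1 + (-0.194)(-0.887)) = 1 * 1.172078 = 1.172078
  c_1 = sigma^2 theta_1 = 1 * (-0.194) = -0.194
  c_2 = 0
Equations for k = 0, 1, 2 (AR order 2, c_2 = 0):
  (E0) gamma(0) = phi_1 gamma(1) + phi_2 gamma(2) + c_0
  (E1) gamma(1) = phi_1 gamma(0) + phi_2 gamma(1) + c_1
  (E2) gamma(2) = phi_1 gamma(1) + phi_2 gamma(0)
From (E1): gamma(1) = A gamma(0) + B with
  A = phi_1 / (1 - phi_2) = -0.693 / 1.157 = -0.598963,   B = c_1 / (1 - phi_2) = -0.194 / 1.157 = -0.167675.
Insert (E2) into (E0): gamma(0) (1 - phi_2^2) = phi_1 (1 + phi_2) gamma(1) + c_0.
  phi_1 (1 + phi_2) = (-0.693)(0.843) = -0.584199,   1 - phi_2^2 = 0.975351.
Replace gamma(1) by A gamma(0) + B and collect gamma(0):
  gamma(0) [0.975351 - (-0.584199)(-0.598963)] = (-0.584199)(-0.167675) + 1.172078
  gamma(0) * 0.625438 = 1.270034
  gamma(0) = 1.270034 / 0.625438 = 2.030632.
Therefore gamma(0) = 2.0306 (to 4 decimal places).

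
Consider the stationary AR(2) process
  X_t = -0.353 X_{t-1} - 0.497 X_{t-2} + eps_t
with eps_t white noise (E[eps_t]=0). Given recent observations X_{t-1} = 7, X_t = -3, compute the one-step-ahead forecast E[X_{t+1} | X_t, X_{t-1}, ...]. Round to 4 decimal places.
E[X_{t+1} \mid \mathcal F_t] = -2.4200

For an AR(p) model X_t = c + sum_i phi_i X_{t-i} + eps_t, the
one-step-ahead conditional mean is
  E[X_{t+1} | X_t, ...] = c + sum_i phi_i X_{t+1-i}.
Substitute known values:
  E[X_{t+1} | ...] = (-0.353) * (-3) + (-0.497) * (7)
                   = -2.4200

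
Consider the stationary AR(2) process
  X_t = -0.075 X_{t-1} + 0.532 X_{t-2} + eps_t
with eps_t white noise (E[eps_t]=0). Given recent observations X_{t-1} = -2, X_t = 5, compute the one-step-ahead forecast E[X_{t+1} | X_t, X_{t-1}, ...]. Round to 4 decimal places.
E[X_{t+1} \mid \mathcal F_t] = -1.4390

For an AR(p) model X_t = c + sum_i phi_i X_{t-i} + eps_t, the
one-step-ahead conditional mean is
  E[X_{t+1} | X_t, ...] = c + sum_i phi_i X_{t+1-i}.
Substitute known values:
  E[X_{t+1} | ...] = (-0.075) * (5) + (0.532) * (-2)
                   = -1.4390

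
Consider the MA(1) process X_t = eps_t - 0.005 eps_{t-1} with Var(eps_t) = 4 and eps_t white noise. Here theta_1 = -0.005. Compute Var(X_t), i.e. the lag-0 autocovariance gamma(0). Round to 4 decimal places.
\gamma(0) = 4.0001

For an MA(q) process X_t = eps_t + sum_i theta_i eps_{t-i} with
Var(eps_t) = sigma^2, the variance is
  gamma(0) = sigma^2 * (1 + sum_i theta_i^2).
  sum_i theta_i^2 = (-0.005)^2 = 0.000025.
  gamma(0) = 4 * (1 + 0.000025) = 4 * 1.000025 = 4.0001.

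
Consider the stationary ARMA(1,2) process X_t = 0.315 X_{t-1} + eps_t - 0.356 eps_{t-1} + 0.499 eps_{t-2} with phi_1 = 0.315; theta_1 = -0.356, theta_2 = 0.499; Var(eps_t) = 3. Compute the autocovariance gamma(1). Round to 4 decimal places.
\gamma(1) = 0.0651

Multiply the model equation by X_{t-k} and take expectations. With theta_0 = psi_0 = 1 and psi_j the MA(infinity) weights, this gives
  gamma(k) - sum_i phi_i gamma(k-i) = c_k,
  c_k = sigma^2 * sum_{j=k..q} theta_j psi_{j-k}   (c_k = 0 for k > q),
using gamma(-m) = gamma(m).
psi-weights needed (psi_j = theta_j + sum_i phi_i psi_{j-i}):
  psi_1 = theta_1 + phi_1 = -0.356 + (0.315) = -0.041
  psi_2 = theta_2 + phi_1 psi_1 = 0.499 + (0.315)(-0.041) = 0.486085
Right-hand sides:
  c_0 = sigma^2 (1 + theta_1 psi_1 + theta_2 psi_2) = 3 * (1 + (-0.356)(-0.041) + (0.499)(0.486085)) = 3 * 1.257152 = 3.771457
  c_1 = sigma^2 (theta_1 + theta_2 psi_1) = 3 * (-0.356 + (0.499)(-0.041)) = -1.129377
  c_2 = sigma^2 theta_2 = 3 * (0.499) = 1.497
Equations for k = 0 and k = 1 (AR order 1):
  gamma(0) = phi_1 gamma(1) + c_0
  gamma(1) = phi_1 gamma(0) + c_1
Substituting the second into the first: gamma(0) (1 - phi_1^2) = c_0 + phi_1 c_1, so
  gamma(0) = (c_0 + phi_1 c_1) / (1 - phi_1^2) = (3.771457 + (0.315)(-1.129377)) / (1 - (0.315)^2) = 3.415703 / 0.900775 = 3.791961.
  gamma(1) = phi_1 gamma(0) + c_1 = (0.315)(3.791961) + (-1.129377) = 0.065091.
Therefore gamma(1) = 0.0651 (to 4 decimal places).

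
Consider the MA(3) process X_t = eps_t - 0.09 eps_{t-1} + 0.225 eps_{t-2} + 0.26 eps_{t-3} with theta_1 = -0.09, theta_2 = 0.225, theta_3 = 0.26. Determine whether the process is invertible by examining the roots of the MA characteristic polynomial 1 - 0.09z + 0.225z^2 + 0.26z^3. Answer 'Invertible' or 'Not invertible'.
\text{Invertible}

The MA(q) characteristic polynomial is P(z) = 1 - 0.09z + 0.225z^2 + 0.26z^3.
Invertibility requires all roots to lie outside the unit circle, i.e. |z| > 1 for every root.
Degree 3: look for a simple real root z0 first, then factor out (1 - z/z0) and solve the remaining quadratic.
Testing z0 = -2: P(-2) = 1 + (-0.09)(-2) + (0.225)(-2)^2 + (0.26)(-2)^3
  = 1 + (0.18) + (0.9) + (-2.08) = 0.  So z_0 = -2 is a root, |z_0| = 2.
Divide out the factor (1 + 0.5 z) = (1 - z/z0) (since 1/z0 = -0.5):
  P(z) = (1 + 0.5 z)(1 + (-0.59) z + (0.52) z^2)
  [check: z-coef -0.59 - (-0.5) = -0.09; z^2-coef 0.52 - (-0.5)(-0.59) = 0.225; z^3-coef -(-0.5)(0.52) = 0.26.]
Remaining roots from the quadratic factor 1 + (-0.59) z + (0.52) z^2:
  Set 1 + (-0.59) z + (0.52) z^2 = 0, i.e. a z^2 + b z + c = 0 with a = 0.52, b = -0.59, c = 1.
  Discriminant D = b^2 - 4ac = (-0.59)^2 - 4*(0.52)*1 = 0.3481 - (2.08) = -1.7319.
  D < 0, so the roots are the complex-conjugate pair z = (-b +/- i sqrt(-D)) / (2a) = 0.5673 +/- 1.2654i.
  For a conjugate pair |z|^2 = z * conj(z) = (product of roots) = c/a = 1/(0.52) = 1.923077, so |z| = sqrt(1.923077) = 1.3868 for both roots.
Moduli of all roots: 2.0000, 1.3868, 1.3868.
All moduli strictly greater than 1? Yes.
Verdict: Invertible.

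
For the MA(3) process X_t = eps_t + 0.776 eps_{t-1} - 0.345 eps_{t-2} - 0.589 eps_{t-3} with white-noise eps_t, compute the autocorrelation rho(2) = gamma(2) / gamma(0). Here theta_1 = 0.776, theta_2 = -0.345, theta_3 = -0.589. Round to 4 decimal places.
\rho(2) = -0.3878

For an MA(q) process with theta_0 = 1, the autocovariance is
  gamma(k) = sigma^2 * sum_{i=0..q-k} theta_i * theta_{i+k},
and rho(k) = gamma(k) / gamma(0). Sigma^2 cancels.
  numerator   = (1)*(-0.345) + (0.776)*(-0.589) = -0.802064.
  denominator = (1)^2 + (0.776)^2 + (-0.345)^2 + (-0.589)^2 = 2.068122.
  rho(2) = -0.802064 / 2.068122 = -0.3878.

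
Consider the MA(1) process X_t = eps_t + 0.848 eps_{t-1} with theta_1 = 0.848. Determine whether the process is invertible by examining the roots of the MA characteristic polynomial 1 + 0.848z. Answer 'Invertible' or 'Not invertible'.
\text{Invertible}

The MA(q) characteristic polynomial is P(z) = 1 + 0.848z.
Invertibility requires all roots to lie outside the unit circle, i.e. |z| > 1 for every root.
This is linear in z: 1 + (0.848) z = 0  =>  z = -1/(0.848) = -1.179245,  |z| = 1.179245.
Moduli of all roots: 1.1792.
All moduli strictly greater than 1? Yes.
Verdict: Invertible.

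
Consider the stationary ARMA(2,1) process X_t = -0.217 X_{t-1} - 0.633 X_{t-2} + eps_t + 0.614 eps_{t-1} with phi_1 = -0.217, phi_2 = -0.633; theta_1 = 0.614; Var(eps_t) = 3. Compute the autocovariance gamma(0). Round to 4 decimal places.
\gamma(0) = 6.1853

Multiply the model equation by X_{t-k} and take expectations. With theta_0 = psi_0 = 1 and psi_j the MA(infinity) weights, this gives
  gamma(k) - sum_i phi_i gamma(k-i) = c_k,
  c_k = sigma^2 * sum_{j=k..q} theta_j psi_{j-k}   (c_k = 0 for k > q),
using gamma(-m) = gamma(m).
psi-weights needed (psi_j = theta_j + sum_i phi_i psi_{j-i}):
  psi_1 = theta_1 + phi_1 = 0.614 + (-0.217) = 0.397
Right-hand sides:
  c_0 = sigma^2 (1 + theta_1 psi_1) = 3 * (1 + (0.614)(0.397)) = 3 * 1.243758 = 3.731274
  c_1 = sigma^2 theta_1 = 3 * (0.614) = 1.842
  c_2 = 0
Equations for k = 0, 1, 2 (AR order 2, c_2 = 0):
  (E0) gamma(0) = phi_1 gamma(1) + phi_2 gamma(2) + c_0
  (E1) gamma(1) = phi_1 gamma(0) + phi_2 gamma(1) + c_1
  (E2) gamma(2) = phi_1 gamma(1) + phi_2 gamma(0)
From (E1): gamma(1) = A gamma(0) + B with
  A = phi_1 / (1 - phi_2) = -0.217 / 1.633 = -0.132884,   B = c_1 / (1 - phi_2) = 1.842 / 1.633 = 1.127985.
Insert (E2) into (E0): gamma(0) (1 - phi_2^2) = phi_1 (1 + phi_2) gamma(1) + c_0.
  phi_1 (1 + phi_2) = (-0.217)(0.367) = -0.079639,   1 - phi_2^2 = 0.599311.
Replace gamma(1) by A gamma(0) + B and collect gamma(0):
  gamma(0) [0.599311 - (-0.079639)(-0.132884)] = (-0.079639)(1.127985) + 3.731274
  gamma(0) * 0.588728 = 3.641442
  gamma(0) = 3.641442 / 0.588728 = 6.185269.
Therefore gamma(0) = 6.1853 (to 4 decimal places).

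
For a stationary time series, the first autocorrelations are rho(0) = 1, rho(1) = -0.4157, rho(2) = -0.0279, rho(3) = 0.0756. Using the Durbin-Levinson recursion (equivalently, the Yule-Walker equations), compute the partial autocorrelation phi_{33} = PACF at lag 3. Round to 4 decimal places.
\phi_{33} = -0.0510

The PACF at lag k is phi_{kk}, the last component of the solution
to the Yule-Walker system G_k phi = r_k where
  (G_k)_{ij} = rho(|i - j|), (r_k)_i = rho(i), i,j = 1..k.
Equivalently, Durbin-Levinson gives phi_{kk} iteratively:
  phi_{11} = rho(1)
  phi_{kk} = [rho(k) - sum_{j=1..k-1} phi_{k-1,j} rho(k-j)]
            / [1 - sum_{j=1..k-1} phi_{k-1,j} rho(j)],
  phi_{k,j} = phi_{k-1,j} - phi_{kk} phi_{k-1,k-j},  j = 1..k-1.
Step k = 1:
  phi_11 = rho(1) = -0.4157.
Step k = 2:
  phi_22 = [rho(2) - phi_11 rho(1)] / [1 - phi_11 rho(1)] = [-0.0279 - (-0.4157)(-0.4157)] / [1 - (-0.4157)(-0.4157)]
         = -0.20070649 / 0.82719351 = -0.242635.
  Update: phi_21 = phi_11 - phi_22 phi_11 = -0.4157 - (-0.242635)(-0.4157) = -0.516564.
Step k = 3:
  phi_33 = [rho(3) - phi_21 rho(2) - phi_22 rho(1)] / [1 - phi_21 rho(1) - phi_22 rho(2)]
    numerator   = 0.0756 - (-0.516564)(-0.0279) - (-0.242635)(-0.4157) = -0.03967569
    denominator = 1 - (-0.516564)(-0.4157) - (-0.242635)(-0.0279) = 0.778495
  phi_33 = -0.03967569 / 0.778495 = -0.051.
Therefore phi_{33} = -0.0510.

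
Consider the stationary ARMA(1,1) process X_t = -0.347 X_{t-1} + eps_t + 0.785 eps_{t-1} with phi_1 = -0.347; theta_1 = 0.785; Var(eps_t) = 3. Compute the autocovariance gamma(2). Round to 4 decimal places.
\gamma(2) = -0.3772

Multiply the model equation by X_{t-k} and take expectations. With theta_0 = psi_0 = 1 and psi_j the MA(infinity) weights, this gives
  gamma(k) - sum_i phi_i gamma(k-i) = c_k,
  c_k = sigma^2 * sum_{j=k..q} theta_j psi_{j-k}   (c_k = 0 for k > q),
using gamma(-m) = gamma(m).
psi-weights needed (psi_j = theta_j + sum_i phi_i psi_{j-i}):
  psi_1 = theta_1 + phi_1 = 0.785 + (-0.347) = 0.438
Right-hand sides:
  c_0 = sigma^2 (1 + theta_1 psi_1) = 3 * (1 + (0.785)(0.438)) = 3 * 1.34383 = 4.03149
  c_1 = sigma^2 theta_1 = 3 * (0.785) = 2.355
  c_2 = 0
Equations for k = 0 and k = 1 (AR order 1):
  gamma(0) = phi_1 gamma(1) + c_0
  gamma(1) = phi_1 gamma(0) + c_1
Substituting the second into the first: gamma(0) (1 - phi_1^2) = c_0 + phi_1 c_1, so
  gamma(0) = (c_0 + phi_1 c_1) / (1 - phi_1^2) = (4.03149 + (-0.347)(2.355)) / (1 - (-0.347)^2) = 3.214305 / 0.879591 = 3.654318.
  gamma(1) = phi_1 gamma(0) + c_1 = (-0.347)(3.654318) + (2.355) = 1.086952.
For k = 2 (> q): gamma(2) = phi_1 gamma(1) = (-0.347)(1.086952) = -0.377172.
Therefore gamma(2) = -0.3772 (to 4 decimal places).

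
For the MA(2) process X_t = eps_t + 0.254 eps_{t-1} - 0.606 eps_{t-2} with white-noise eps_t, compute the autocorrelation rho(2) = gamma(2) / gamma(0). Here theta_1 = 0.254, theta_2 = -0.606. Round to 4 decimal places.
\rho(2) = -0.4233

For an MA(q) process with theta_0 = 1, the autocovariance is
  gamma(k) = sigma^2 * sum_{i=0..q-k} theta_i * theta_{i+k},
and rho(k) = gamma(k) / gamma(0). Sigma^2 cancels.
  numerator   = (1)*(-0.606) = -0.606.
  denominator = (1)^2 + (0.254)^2 + (-0.606)^2 = 1.431752.
  rho(2) = -0.606 / 1.431752 = -0.4233.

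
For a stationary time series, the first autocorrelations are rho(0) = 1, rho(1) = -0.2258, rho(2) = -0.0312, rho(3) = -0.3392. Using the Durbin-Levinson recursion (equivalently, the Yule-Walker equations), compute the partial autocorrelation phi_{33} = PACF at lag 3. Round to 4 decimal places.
\phi_{33} = -0.3890

The PACF at lag k is phi_{kk}, the last component of the solution
to the Yule-Walker system G_k phi = r_k where
  (G_k)_{ij} = rho(|i - j|), (r_k)_i = rho(i), i,j = 1..k.
Equivalently, Durbin-Levinson gives phi_{kk} iteratively:
  phi_{11} = rho(1)
  phi_{kk} = [rho(k) - sum_{j=1..k-1} phi_{k-1,j} rho(k-j)]
            / [1 - sum_{j=1..k-1} phi_{k-1,j} rho(j)],
  phi_{k,j} = phi_{k-1,j} - phi_{kk} phi_{k-1,k-j},  j = 1..k-1.
Step k = 1:
  phi_11 = rho(1) = -0.2258.
Step k = 2:
  phi_22 = [rho(2) - phi_11 rho(1)] / [1 - phi_11 rho(1)] = [-0.0312 - (-0.2258)(-0.2258)] / [1 - (-0.2258)(-0.2258)]
         = -0.08218564 / 0.94901436 = -0.086601.
  Update: phi_21 = phi_11 - phi_22 phi_11 = -0.2258 - (-0.086601)(-0.2258) = -0.245355.
Step k = 3:
  phi_33 = [rho(3) - phi_21 rho(2) - phi_22 rho(1)] / [1 - phi_21 rho(1) - phi_22 rho(2)]
    numerator   = -0.3392 - (-0.245355)(-0.0312) - (-0.086601)(-0.2258) = -0.36640958
    denominator = 1 - (-0.245355)(-0.2258) - (-0.086601)(-0.0312) = 0.941897
  phi_33 = -0.36640958 / 0.941897 = -0.389.
Therefore phi_{33} = -0.3890.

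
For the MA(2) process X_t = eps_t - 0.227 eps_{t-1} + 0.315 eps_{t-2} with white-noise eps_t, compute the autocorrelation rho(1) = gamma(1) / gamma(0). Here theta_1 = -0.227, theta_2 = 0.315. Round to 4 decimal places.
\rho(1) = -0.2594

For an MA(q) process with theta_0 = 1, the autocovariance is
  gamma(k) = sigma^2 * sum_{i=0..q-k} theta_i * theta_{i+k},
and rho(k) = gamma(k) / gamma(0). Sigma^2 cancels.
  numerator   = (1)*(-0.227) + (-0.227)*(0.315) = -0.298505.
  denominator = (1)^2 + (-0.227)^2 + (0.315)^2 = 1.150754.
  rho(1) = -0.298505 / 1.150754 = -0.2594.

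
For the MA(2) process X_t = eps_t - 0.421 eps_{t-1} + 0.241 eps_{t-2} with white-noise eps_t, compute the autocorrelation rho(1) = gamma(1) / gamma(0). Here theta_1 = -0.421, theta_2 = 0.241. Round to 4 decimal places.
\rho(1) = -0.4229

For an MA(q) process with theta_0 = 1, the autocovariance is
  gamma(k) = sigma^2 * sum_{i=0..q-k} theta_i * theta_{i+k},
and rho(k) = gamma(k) / gamma(0). Sigma^2 cancels.
  numerator   = (1)*(-0.421) + (-0.421)*(0.241) = -0.522461.
  denominator = (1)^2 + (-0.421)^2 + (0.241)^2 = 1.235322.
  rho(1) = -0.522461 / 1.235322 = -0.4229.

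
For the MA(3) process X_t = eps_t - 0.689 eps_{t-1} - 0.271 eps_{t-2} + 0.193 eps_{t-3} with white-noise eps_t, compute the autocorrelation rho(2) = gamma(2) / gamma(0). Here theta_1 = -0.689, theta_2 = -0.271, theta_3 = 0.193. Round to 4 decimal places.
\rho(2) = -0.2548

For an MA(q) process with theta_0 = 1, the autocovariance is
  gamma(k) = sigma^2 * sum_{i=0..q-k} theta_i * theta_{i+k},
and rho(k) = gamma(k) / gamma(0). Sigma^2 cancels.
  numerator   = (1)*(-0.271) + (-0.689)*(0.193) = -0.403977.
  denominator = (1)^2 + (-0.689)^2 + (-0.271)^2 + (0.193)^2 = 1.585411.
  rho(2) = -0.403977 / 1.585411 = -0.2548.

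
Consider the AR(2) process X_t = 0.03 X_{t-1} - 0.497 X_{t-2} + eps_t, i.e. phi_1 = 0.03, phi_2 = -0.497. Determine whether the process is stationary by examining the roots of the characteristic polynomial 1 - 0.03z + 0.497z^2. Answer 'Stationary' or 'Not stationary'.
\text{Stationary}

The AR(p) characteristic polynomial is P(z) = 1 - 0.03z + 0.497z^2.
Stationarity requires all roots to lie outside the unit circle, i.e. |z| > 1 for every root.
Set 1 + (-0.03) z + (0.497) z^2 = 0, i.e. a z^2 + b z + c = 0 with a = 0.497, b = -0.03, c = 1.
Discriminant D = b^2 - 4ac = (-0.03)^2 - 4*(0.497)*1 = 0.0009 - (1.988) = -1.9871.
D < 0, so the roots are the complex-conjugate pair z = (-b +/- i sqrt(-D)) / (2a) = 0.0302 +/- 1.4182i.
For a conjugate pair |z|^2 = z * conj(z) = (product of roots) = c/a = 1/(0.497) = 2.012072, so |z| = sqrt(2.012072) = 1.4185 for both roots.
Moduli of all roots: 1.4185, 1.4185.
All moduli strictly greater than 1? Yes.
Verdict: Stationary.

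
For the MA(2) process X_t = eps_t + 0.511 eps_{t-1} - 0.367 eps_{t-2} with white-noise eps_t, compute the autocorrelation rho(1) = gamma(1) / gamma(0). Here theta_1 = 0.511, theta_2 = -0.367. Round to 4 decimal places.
\rho(1) = 0.2317

For an MA(q) process with theta_0 = 1, the autocovariance is
  gamma(k) = sigma^2 * sum_{i=0..q-k} theta_i * theta_{i+k},
and rho(k) = gamma(k) / gamma(0). Sigma^2 cancels.
  numerator   = (1)*(0.511) + (0.511)*(-0.367) = 0.323463.
  denominator = (1)^2 + (0.511)^2 + (-0.367)^2 = 1.39581.
  rho(1) = 0.323463 / 1.39581 = 0.2317.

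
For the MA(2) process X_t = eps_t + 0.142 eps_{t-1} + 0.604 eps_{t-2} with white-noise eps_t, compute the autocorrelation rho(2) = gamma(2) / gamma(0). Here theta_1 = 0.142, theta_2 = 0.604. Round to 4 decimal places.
\rho(2) = 0.4361

For an MA(q) process with theta_0 = 1, the autocovariance is
  gamma(k) = sigma^2 * sum_{i=0..q-k} theta_i * theta_{i+k},
and rho(k) = gamma(k) / gamma(0). Sigma^2 cancels.
  numerator   = (1)*(0.604) = 0.604.
  denominator = (1)^2 + (0.142)^2 + (0.604)^2 = 1.38498.
  rho(2) = 0.604 / 1.38498 = 0.4361.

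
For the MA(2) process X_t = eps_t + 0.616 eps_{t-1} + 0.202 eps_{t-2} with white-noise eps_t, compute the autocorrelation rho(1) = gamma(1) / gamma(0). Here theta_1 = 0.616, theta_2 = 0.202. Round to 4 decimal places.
\rho(1) = 0.5213

For an MA(q) process with theta_0 = 1, the autocovariance is
  gamma(k) = sigma^2 * sum_{i=0..q-k} theta_i * theta_{i+k},
and rho(k) = gamma(k) / gamma(0). Sigma^2 cancels.
  numerator   = (1)*(0.616) + (0.616)*(0.202) = 0.740432.
  denominator = (1)^2 + (0.616)^2 + (0.202)^2 = 1.42026.
  rho(1) = 0.740432 / 1.42026 = 0.5213.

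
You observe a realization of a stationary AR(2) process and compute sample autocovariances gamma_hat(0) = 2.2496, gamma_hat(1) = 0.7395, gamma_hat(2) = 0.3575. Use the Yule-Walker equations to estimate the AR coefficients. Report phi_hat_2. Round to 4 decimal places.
\hat\phi_{2} = 0.0570

The Yule-Walker equations for an AR(p) process read, in matrix form,
  Gamma_p phi = r_p,   with   (Gamma_p)_{ij} = gamma(|i - j|),
                       (r_p)_i = gamma(i),   i,j = 1..p.
Substitute the sample gammas (Toeplitz matrix and right-hand side of size 2):
  Gamma_p = [[2.2496, 0.7395], [0.7395, 2.2496]]
  r_p     = [0.7395, 0.3575]
Written out:
  2.2496 phi_1 + 0.7395 phi_2 = 0.7395
  0.7395 phi_1 + 2.2496 phi_2 = 0.3575
Solve by Cramer's rule:
  det = gamma(0)^2 - gamma(1)^2 = (2.2496)^2 - (0.7395)^2 = 5.06070016 - 0.54686025 = 4.51383991
  phi_hat_1 = [gamma(1) gamma(0) - gamma(1) gamma(2)] / det = [(0.7395)(2.2496) - (0.7395)(0.3575)] / 4.51383991 = 1.39920795 / 4.51383991 = 0.31
  phi_hat_2 = [gamma(0) gamma(2) - gamma(1)^2] / det = [(2.2496)(0.3575) - (0.7395)^2] / 4.51383991 = 0.25737175 / 4.51383991 = 0.057
So phi_hat = [0.3100, 0.0570].
Therefore phi_hat_2 = 0.0570.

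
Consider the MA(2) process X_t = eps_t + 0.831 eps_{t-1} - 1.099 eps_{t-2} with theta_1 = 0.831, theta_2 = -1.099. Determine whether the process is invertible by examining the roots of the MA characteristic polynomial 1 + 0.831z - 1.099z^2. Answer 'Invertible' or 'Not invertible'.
\text{Not invertible}

The MA(q) characteristic polynomial is P(z) = 1 + 0.831z - 1.099z^2.
Invertibility requires all roots to lie outside the unit circle, i.e. |z| > 1 for every root.
Set 1 + (0.831) z + (-1.099) z^2 = 0, i.e. a z^2 + b z + c = 0 with a = -1.099, b = 0.831, c = 1.
Discriminant D = b^2 - 4ac = (0.831)^2 - 4*(-1.099)*1 = 0.690561 - (-4.396) = 5.086561.
D >= 0, so the roots are real: z = (-b +/- sqrt(D)) / (2a) = (-0.831 +/- 2.255341) / (-2.198).
  z_1 = (-0.831 + 2.255341) / (-2.198) = -0.648,   |z_1| = 0.648.
  z_2 = (-0.831 - 2.255341) / (-2.198) = 1.4042,   |z_2| = 1.4042.
Moduli of all roots: 0.6480, 1.4042.
All moduli strictly greater than 1? No.
Verdict: Not invertible.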